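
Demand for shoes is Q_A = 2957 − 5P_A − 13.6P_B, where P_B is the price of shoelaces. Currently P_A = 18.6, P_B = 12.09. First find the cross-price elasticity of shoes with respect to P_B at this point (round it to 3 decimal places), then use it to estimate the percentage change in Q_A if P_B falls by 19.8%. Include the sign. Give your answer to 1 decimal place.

At P_A = 18.6, P_B = 12.09: Q_A = 2699.576.
∂Q_A/∂P_B = -13.6.
ε = (∂Q_A/∂P_B)(P_B/Q_A) = -13.6000 × 12.09/2699.576 ≈ -0.061.
%ΔQ_A ≈ ε × %ΔP_B = -0.061 × (-19.8%) = 1.2%.

1.2%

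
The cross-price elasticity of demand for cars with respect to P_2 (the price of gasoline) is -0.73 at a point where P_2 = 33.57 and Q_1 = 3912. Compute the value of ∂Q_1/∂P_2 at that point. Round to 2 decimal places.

ε = (∂Q_1/∂P_2)·(P_2/Q_1) ⇒ ∂Q_1/∂P_2 = ε·Q_1/P_2 = -0.73 × 3912/33.57 ≈ -85.07.

-85.07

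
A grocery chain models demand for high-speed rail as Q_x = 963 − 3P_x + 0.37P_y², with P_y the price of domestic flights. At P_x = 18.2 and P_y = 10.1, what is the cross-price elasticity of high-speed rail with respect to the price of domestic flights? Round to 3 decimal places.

At P_x = 18.2 and P_y = 10.1: Q_x = 946.144.
∂Q_x/∂P_y = 0.74P_y = 0.74(10.1) = 7.4740.
ε = (∂Q_x/∂P_y)(P_y/Q_x) = 7.4740 × (10.1/946.144) ≈ 0.080.

0.080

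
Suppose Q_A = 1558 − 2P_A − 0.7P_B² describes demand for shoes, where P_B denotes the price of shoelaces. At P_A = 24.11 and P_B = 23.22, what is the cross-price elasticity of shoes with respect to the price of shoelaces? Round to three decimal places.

-0.667

At P_A = 24.11 and P_B = 23.22: Q_A = 1132.362.
∂Q_A/∂P_B = -1.4P_B = -1.4(23.22) = -32.5080.
ε = (∂Q_A/∂P_B)(P_B/Q_A) = -32.5080 × (23.22/1132.362) ≈ -0.667.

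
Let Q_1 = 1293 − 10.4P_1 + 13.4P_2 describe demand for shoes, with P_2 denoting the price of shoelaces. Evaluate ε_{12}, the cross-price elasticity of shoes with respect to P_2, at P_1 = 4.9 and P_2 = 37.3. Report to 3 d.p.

At P_1 = 4.9 and P_2 = 37.3: Q_1 = 1741.86.
∂Q_1/∂P_2 = 13.4.
ε = (∂Q_1/∂P_2)(P_2/Q_1) = 13.4 × (37.3/1741.86) ≈ 0.287.

0.287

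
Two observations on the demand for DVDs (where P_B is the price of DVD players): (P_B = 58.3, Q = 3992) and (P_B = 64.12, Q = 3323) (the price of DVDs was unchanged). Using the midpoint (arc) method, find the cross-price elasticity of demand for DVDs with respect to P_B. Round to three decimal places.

ΔQ_A = 3323 − 3992 = -669; ΔP_B = 64.12 − 58.3 = 5.82.
Midpoints: Q̄_A = 3657.5, P̄_B = 61.21.
ε = (ΔQ_A/Q̄_A)/(ΔP_B/P̄_B) = (-669/3657.5)/(5.82/61.21) ≈ -1.924.

-1.924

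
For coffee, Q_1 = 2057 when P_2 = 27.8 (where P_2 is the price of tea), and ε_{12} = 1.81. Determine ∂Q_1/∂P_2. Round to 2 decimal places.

ε = (∂Q_1/∂P_2)·(P_2/Q_1) ⇒ ∂Q_1/∂P_2 = ε·Q_1/P_2 = 1.81 × 2057/27.8 ≈ 133.93.

133.93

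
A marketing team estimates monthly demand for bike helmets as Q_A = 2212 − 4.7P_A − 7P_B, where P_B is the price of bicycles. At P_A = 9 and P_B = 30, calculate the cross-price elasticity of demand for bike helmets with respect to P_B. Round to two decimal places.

-0.11

At P_A = 9 and P_B = 30: Q_A = 1959.7.
∂Q_A/∂P_B = -7.
ε = (∂Q_A/∂P_B)(P_B/Q_A) = -7 × (30/1959.7) ≈ -0.11.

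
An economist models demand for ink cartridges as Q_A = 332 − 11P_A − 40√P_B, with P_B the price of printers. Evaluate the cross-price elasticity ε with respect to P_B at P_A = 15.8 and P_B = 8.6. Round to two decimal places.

-1.43

At P_A = 15.8 and P_B = 8.6: Q_A = 40.897.
∂Q_A/∂P_B = -40/(2√P_B) = -40/(2√8.6) = -6.8199.
ε = (∂Q_A/∂P_B)(P_B/Q_A) = -6.8199 × (8.6/40.897) ≈ -1.43.
ε < 0: complements.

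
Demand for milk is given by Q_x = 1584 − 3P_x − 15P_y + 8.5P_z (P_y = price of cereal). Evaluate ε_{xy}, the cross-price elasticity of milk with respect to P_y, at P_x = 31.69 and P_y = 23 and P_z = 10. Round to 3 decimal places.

At P_x = 31.69 and P_y = 23 and P_z = 10: Q_x = 1228.93.
∂Q_x/∂P_y = -15.
ε = (∂Q_x/∂P_y)(P_y/Q_x) = -15 × (23/1228.93) ≈ -0.281.

-0.281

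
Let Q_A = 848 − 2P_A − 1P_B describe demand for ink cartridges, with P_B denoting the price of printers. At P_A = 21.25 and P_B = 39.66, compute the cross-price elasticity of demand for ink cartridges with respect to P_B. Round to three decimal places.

-0.052

At P_A = 21.25 and P_B = 39.66: Q_A = 765.84.
∂Q_A/∂P_B = -1.
ε = (∂Q_A/∂P_B)(P_B/Q_A) = -1 × (39.66/765.84) ≈ -0.052.
Since ε < 0, ink cartridges and printers are complements.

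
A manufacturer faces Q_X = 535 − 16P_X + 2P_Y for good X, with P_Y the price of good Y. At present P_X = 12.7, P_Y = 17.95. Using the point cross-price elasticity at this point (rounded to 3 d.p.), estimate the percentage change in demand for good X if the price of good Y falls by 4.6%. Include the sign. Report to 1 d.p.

At P_X = 12.7, P_Y = 17.95: Q_X = 367.7.
∂Q_X/∂P_Y = 2.
ε = (∂Q_X/∂P_Y)(P_Y/Q_X) = 2.0000 × 17.95/367.7 ≈ 0.098.
%ΔQ_X ≈ ε × %ΔP_Y = 0.098 × (-4.6%) = -0.5%.

-0.5%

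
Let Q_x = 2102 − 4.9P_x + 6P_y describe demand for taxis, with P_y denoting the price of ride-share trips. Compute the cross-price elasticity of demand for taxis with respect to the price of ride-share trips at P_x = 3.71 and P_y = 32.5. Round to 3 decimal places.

At P_x = 3.71 and P_y = 32.5: Q_x = 2278.821.
∂Q_x/∂P_y = 6.
ε = (∂Q_x/∂P_y)(P_y/Q_x) = 6 × (32.5/2278.821) ≈ 0.086.
Since ε > 0, taxis and ride-share trips are substitutes.

0.086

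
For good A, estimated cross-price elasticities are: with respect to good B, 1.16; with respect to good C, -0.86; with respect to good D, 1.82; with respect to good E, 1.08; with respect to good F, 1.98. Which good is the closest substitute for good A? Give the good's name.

Substitutes have ε > 0. Among the positive values, 1.98 (good F) is largest.

good F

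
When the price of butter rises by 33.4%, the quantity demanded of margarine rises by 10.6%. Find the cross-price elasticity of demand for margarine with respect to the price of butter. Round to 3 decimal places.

0.317

ε = (%ΔQ of margarine) / (%ΔP of butter) = (10.6%) / (33.4%) ≈ 0.317.
Positive cross-price elasticity: substitutes.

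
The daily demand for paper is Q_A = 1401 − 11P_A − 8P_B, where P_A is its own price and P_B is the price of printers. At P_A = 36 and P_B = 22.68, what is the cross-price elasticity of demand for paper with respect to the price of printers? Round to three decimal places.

At P_A = 36 and P_B = 22.68: Q_A = 823.56.
∂Q_A/∂P_B = -8.
ε = (∂Q_A/∂P_B)(P_B/Q_A) = -8 × (22.68/823.56) ≈ -0.220.

-0.220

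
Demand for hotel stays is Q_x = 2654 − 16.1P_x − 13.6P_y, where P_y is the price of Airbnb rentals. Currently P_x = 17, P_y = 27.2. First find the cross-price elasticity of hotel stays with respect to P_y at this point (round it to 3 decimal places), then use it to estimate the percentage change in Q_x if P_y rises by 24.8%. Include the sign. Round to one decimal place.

At P_x = 17, P_y = 27.2: Q_x = 2010.38.
∂Q_x/∂P_y = -13.6.
ε = (∂Q_x/∂P_y)(P_y/Q_x) = -13.6000 × 27.2/2010.38 ≈ -0.184.
%ΔQ_x ≈ ε × %ΔP_y = -0.184 × (24.8%) = -4.6%.

-4.6%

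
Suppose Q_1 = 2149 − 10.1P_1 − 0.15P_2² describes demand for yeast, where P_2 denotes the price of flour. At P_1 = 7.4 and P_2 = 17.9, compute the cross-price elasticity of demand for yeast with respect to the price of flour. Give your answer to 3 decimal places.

-0.047

At P_1 = 7.4 and P_2 = 17.9: Q_1 = 2026.199.
∂Q_1/∂P_2 = -0.3P_2 = -0.3(17.9) = -5.3700.
ε = (∂Q_1/∂P_2)(P_2/Q_1) = -5.3700 × (17.9/2026.199) ≈ -0.047.
ε < 0: complements.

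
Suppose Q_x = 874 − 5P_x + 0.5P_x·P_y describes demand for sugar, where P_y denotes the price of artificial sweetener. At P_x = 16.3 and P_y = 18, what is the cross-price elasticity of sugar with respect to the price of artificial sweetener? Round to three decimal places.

0.156

At P_x = 16.3 and P_y = 18: Q_x = 939.2.
∂Q_x/∂P_y = 0.5P_x = 0.5(16.3) = 8.1500.
ε = (∂Q_x/∂P_y)(P_y/Q_x) = 8.1500 × (18/939.2) ≈ 0.156.
ε > 0: substitutes.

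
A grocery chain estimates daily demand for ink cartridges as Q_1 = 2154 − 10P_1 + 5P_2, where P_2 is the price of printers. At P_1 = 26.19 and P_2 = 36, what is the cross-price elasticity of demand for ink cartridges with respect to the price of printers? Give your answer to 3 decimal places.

0.087

At P_1 = 26.19 and P_2 = 36: Q_1 = 2072.1.
∂Q_1/∂P_2 = 5.
ε = (∂Q_1/∂P_2)(P_2/Q_1) = 5 × (36/2072.1) ≈ 0.087.
Since ε > 0, ink cartridges and printers are substitutes.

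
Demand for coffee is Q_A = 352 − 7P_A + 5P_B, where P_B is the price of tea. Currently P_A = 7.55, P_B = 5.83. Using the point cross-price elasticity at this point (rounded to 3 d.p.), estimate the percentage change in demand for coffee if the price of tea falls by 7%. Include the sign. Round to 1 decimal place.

-0.6%

At P_A = 7.55, P_B = 5.83: Q_A = 328.3.
∂Q_A/∂P_B = 5.
ε = (∂Q_A/∂P_B)(P_B/Q_A) = 5.0000 × 5.83/328.3 ≈ 0.089.
%ΔQ_A ≈ ε × %ΔP_B = 0.089 × (-7%) = -0.6%.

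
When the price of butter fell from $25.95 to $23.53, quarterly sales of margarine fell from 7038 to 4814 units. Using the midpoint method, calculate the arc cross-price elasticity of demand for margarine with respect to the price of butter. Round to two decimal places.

3.84

ΔQ_A = 4814 − 7038 = -2224; ΔP_B = 23.53 − 25.95 = -2.42.
Midpoints: Q̄_A = 5926.0, P̄_B = 24.74.
ε = (ΔQ_A/Q̄_A)/(ΔP_B/P̄_B) = (-2224/5926.0)/(-2.42/24.74) ≈ 3.84.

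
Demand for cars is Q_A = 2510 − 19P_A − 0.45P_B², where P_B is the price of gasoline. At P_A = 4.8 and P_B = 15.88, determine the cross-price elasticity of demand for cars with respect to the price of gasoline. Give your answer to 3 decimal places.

At P_A = 4.8 and P_B = 15.88: Q_A = 2305.322.
∂Q_A/∂P_B = -0.9P_B = -0.9(15.88) = -14.2920.
ε = (∂Q_A/∂P_B)(P_B/Q_A) = -14.2920 × (15.88/2305.322) ≈ -0.098.
ε < 0: complements.

-0.098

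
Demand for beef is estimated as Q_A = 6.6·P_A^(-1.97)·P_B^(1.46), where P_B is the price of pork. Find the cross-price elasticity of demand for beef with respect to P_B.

In a log-linear (constant-elasticity) demand function, the coefficient on the exponent of P_B is the cross-price elasticity.
ε = 1.46. Positive, so beef and pork are substitutes.

1.46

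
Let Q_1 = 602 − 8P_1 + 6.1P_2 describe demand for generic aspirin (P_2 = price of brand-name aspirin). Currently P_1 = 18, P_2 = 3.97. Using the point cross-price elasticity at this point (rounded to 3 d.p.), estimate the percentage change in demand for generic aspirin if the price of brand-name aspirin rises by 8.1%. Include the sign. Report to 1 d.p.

At P_1 = 18, P_2 = 3.97: Q_1 = 482.217.
∂Q_1/∂P_2 = 6.1.
ε = (∂Q_1/∂P_2)(P_2/Q_1) = 6.1000 × 3.97/482.217 ≈ 0.050.
%ΔQ_1 ≈ ε × %ΔP_2 = 0.050 × (8.1%) = 0.4%.

0.4%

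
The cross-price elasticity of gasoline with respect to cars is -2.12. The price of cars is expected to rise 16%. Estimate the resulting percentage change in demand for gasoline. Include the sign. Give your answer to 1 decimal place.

%ΔQ ≈ ε × %ΔP of cars = -2.12 × (16%) = -33.9%.
Demand for gasoline falls by about 33.9%.

-33.9%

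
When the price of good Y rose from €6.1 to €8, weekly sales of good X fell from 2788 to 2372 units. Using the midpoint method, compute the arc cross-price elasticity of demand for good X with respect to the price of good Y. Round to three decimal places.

ΔQ_X = 2372 − 2788 = -416; ΔP_Y = 8 − 6.1 = 1.9.
Midpoints: Q̄_X = 2580.0, P̄_Y = 7.05.
ε = (ΔQ_X/Q̄_X)/(ΔP_Y/P̄_Y) = (-416/2580.0)/(1.9/7.05) ≈ -0.598.
ε < 0: good X and good Y are complements.

-0.598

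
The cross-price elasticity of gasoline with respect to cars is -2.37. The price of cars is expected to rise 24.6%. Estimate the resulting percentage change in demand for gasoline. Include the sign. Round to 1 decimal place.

%ΔQ ≈ ε × %ΔP of cars = -2.37 × (24.6%) = -58.3%.

-58.3%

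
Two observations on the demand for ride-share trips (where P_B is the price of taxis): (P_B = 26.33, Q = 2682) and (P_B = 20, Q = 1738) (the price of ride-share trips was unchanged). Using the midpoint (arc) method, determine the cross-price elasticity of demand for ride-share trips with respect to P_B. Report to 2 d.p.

ΔQ_A = 1738 − 2682 = -944; ΔP_B = 20 − 26.33 = -6.33.
Midpoints: Q̄_A = 2210.0, P̄_B = 23.16.
ε = (ΔQ_A/Q̄_A)/(ΔP_B/P̄_B) = (-944/2210.0)/(-6.33/23.16) ≈ 1.56.
ε > 0: ride-share trips and taxis are substitutes.

1.56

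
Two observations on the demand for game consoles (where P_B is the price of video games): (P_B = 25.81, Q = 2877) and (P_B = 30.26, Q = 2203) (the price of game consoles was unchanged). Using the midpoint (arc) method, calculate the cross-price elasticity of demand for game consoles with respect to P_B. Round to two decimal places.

-1.67

ΔQ_A = 2203 − 2877 = -674; ΔP_B = 30.26 − 25.81 = 4.45.
Midpoints: Q̄_A = 2540.0, P̄_B = 28.04.
ε = (ΔQ_A/Q̄_A)/(ΔP_B/P̄_B) = (-674/2540.0)/(4.45/28.04) ≈ -1.67.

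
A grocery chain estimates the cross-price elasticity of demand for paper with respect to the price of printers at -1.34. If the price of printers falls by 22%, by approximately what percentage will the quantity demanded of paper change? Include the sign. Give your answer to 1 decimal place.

%ΔQ ≈ ε × %ΔP of printers = -1.34 × (-22%) = 29.5%.
Demand for paper rises by about 29.5%.

29.5%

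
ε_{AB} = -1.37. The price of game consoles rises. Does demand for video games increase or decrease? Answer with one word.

decrease

ε < 0 and the price of game consoles rises, so the quantity of video games moves in the opposite direction: it decreases.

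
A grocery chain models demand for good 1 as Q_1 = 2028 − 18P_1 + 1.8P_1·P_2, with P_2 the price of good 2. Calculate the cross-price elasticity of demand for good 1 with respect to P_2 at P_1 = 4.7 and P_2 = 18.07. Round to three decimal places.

0.073

At P_1 = 4.7 and P_2 = 18.07: Q_1 = 2096.272.
∂Q_1/∂P_2 = 1.8P_1 = 1.8(4.7) = 8.4600.
ε = (∂Q_1/∂P_2)(P_2/Q_1) = 8.4600 × (18.07/2096.272) ≈ 0.073.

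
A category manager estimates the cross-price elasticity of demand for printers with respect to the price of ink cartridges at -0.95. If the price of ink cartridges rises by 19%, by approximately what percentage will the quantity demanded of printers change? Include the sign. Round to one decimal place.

%ΔQ ≈ ε × %ΔP of ink cartridges = -0.95 × (19%) = -18.1%.

-18.1%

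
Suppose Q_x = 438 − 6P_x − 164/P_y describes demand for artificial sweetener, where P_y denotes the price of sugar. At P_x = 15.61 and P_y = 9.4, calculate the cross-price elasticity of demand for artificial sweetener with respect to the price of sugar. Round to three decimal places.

At P_x = 15.61 and P_y = 9.4: Q_x = 326.893.
∂Q_x/∂P_y = 164/P_y² = 1.8560.
ε = (∂Q_x/∂P_y)(P_y/Q_x) = 1.8560 × (9.4/326.893) ≈ 0.053.

0.053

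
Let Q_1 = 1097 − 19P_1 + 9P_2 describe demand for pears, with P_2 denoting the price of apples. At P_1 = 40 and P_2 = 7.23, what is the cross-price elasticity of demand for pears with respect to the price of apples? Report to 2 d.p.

0.16

At P_1 = 40 and P_2 = 7.23: Q_1 = 402.07.
∂Q_1/∂P_2 = 9.
ε = (∂Q_1/∂P_2)(P_2/Q_1) = 9 × (7.23/402.07) ≈ 0.16.
Since ε > 0, pears and apples are substitutes.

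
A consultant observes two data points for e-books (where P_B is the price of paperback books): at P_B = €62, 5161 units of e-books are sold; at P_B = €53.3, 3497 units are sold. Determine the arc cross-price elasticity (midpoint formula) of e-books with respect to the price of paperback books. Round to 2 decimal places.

2.55

ΔQ_A = 3497 − 5161 = -1664; ΔP_B = 53.3 − 62 = -8.7.
Midpoints: Q̄_A = 4329.0, P̄_B = 57.65.
ε = (ΔQ_A/Q̄_A)/(ΔP_B/P̄_B) = (-1664/4329.0)/(-8.7/57.65) ≈ 2.55.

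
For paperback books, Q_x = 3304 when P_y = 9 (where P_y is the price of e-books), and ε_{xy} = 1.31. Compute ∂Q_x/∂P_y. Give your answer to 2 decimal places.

480.92

ε = (∂Q_x/∂P_y)·(P_y/Q_x) ⇒ ∂Q_x/∂P_y = ε·Q_x/P_y = 1.31 × 3304/9 ≈ 480.92.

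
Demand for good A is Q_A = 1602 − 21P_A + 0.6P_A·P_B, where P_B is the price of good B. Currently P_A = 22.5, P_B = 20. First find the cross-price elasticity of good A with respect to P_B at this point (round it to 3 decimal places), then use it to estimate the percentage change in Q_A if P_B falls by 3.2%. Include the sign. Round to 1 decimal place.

At P_A = 22.5, P_B = 20: Q_A = 1399.5.
∂Q_A/∂P_B = 0.6P_A = 13.5000.
ε = (∂Q_A/∂P_B)(P_B/Q_A) = 13.5000 × 20/1399.5 ≈ 0.193.
%ΔQ_A ≈ ε × %ΔP_B = 0.193 × (-3.2%) = -0.6%.

-0.6%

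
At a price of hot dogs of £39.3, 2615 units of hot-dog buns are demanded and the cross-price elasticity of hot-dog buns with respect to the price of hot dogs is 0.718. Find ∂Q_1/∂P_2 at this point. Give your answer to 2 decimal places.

47.78

ε = (∂Q_1/∂P_2)·(P_2/Q_1) ⇒ ∂Q_1/∂P_2 = ε·Q_1/P_2 = 0.718 × 2615/39.3 ≈ 47.78.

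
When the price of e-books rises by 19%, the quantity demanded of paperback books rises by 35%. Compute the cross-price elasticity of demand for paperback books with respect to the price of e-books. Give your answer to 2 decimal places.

ε = (%ΔQ of paperback books) / (%ΔP of e-books) = (35%) / (19%) ≈ 1.84.

1.84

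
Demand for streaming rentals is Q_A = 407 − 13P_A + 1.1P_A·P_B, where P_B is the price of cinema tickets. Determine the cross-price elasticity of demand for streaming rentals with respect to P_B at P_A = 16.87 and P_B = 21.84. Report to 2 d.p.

0.68

At P_A = 16.87 and P_B = 21.84: Q_A = 592.975.
∂Q_A/∂P_B = 1.1P_A = 1.1(16.87) = 18.5570.
ε = (∂Q_A/∂P_B)(P_B/Q_A) = 18.5570 × (21.84/592.975) ≈ 0.68.
ε > 0: substitutes.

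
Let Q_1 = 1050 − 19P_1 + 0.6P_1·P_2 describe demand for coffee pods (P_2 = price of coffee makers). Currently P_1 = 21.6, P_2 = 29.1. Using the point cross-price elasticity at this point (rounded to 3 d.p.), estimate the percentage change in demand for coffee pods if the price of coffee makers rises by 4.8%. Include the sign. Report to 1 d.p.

1.8%

At P_1 = 21.6, P_2 = 29.1: Q_1 = 1016.736.
∂Q_1/∂P_2 = 0.6P_1 = 12.9600.
ε = (∂Q_1/∂P_2)(P_2/Q_1) = 12.9600 × 29.1/1016.736 ≈ 0.371.
%ΔQ_1 ≈ ε × %ΔP_2 = 0.371 × (4.8%) = 1.8%.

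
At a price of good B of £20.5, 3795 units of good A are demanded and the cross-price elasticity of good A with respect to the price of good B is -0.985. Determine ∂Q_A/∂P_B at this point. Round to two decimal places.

-182.35

ε = (∂Q_A/∂P_B)·(P_B/Q_A) ⇒ ∂Q_A/∂P_B = ε·Q_A/P_B = -0.985 × 3795/20.5 ≈ -182.35.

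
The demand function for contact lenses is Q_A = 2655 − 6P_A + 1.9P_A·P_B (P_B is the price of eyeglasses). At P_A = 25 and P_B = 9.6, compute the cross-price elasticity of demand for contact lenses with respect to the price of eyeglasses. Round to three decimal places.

0.154

At P_A = 25 and P_B = 9.6: Q_A = 2961.
∂Q_A/∂P_B = 1.9P_A = 1.9(25) = 47.5000.
ε = (∂Q_A/∂P_B)(P_B/Q_A) = 47.5000 × (9.6/2961) ≈ 0.154.
ε > 0: substitutes.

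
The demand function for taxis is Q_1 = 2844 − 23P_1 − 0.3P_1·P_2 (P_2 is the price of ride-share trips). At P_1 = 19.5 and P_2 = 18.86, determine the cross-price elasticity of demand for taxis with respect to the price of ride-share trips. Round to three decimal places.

At P_1 = 19.5 and P_2 = 18.86: Q_1 = 2285.169.
∂Q_1/∂P_2 = -0.3P_1 = -0.3(19.5) = -5.8500.
ε = (∂Q_1/∂P_2)(P_2/Q_1) = -5.8500 × (18.86/2285.169) ≈ -0.048.
ε < 0: complements.

-0.048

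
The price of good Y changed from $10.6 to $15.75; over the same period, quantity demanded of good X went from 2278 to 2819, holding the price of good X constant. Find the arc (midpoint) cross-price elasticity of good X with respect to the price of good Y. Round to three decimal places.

0.543

ΔQ_X = 2819 − 2278 = 541; ΔP_Y = 15.75 − 10.6 = 5.15.
Midpoints: Q̄_X = 2548.5, P̄_Y = 13.18.
ε = (ΔQ_X/Q̄_X)/(ΔP_Y/P̄_Y) = (541/2548.5)/(5.15/13.18) ≈ 0.543.
ε > 0: good X and good Y are substitutes.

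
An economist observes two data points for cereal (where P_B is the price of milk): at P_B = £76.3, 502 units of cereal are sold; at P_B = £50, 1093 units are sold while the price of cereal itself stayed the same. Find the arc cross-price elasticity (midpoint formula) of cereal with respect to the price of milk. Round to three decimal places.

ΔQ_A = 1093 − 502 = 591; ΔP_B = 50 − 76.3 = -26.3.
Midpoints: Q̄_A = 797.5, P̄_B = 63.15.
ε = (ΔQ_A/Q̄_A)/(ΔP_B/P̄_B) = (591/797.5)/(-26.3/63.15) ≈ -1.779.

-1.779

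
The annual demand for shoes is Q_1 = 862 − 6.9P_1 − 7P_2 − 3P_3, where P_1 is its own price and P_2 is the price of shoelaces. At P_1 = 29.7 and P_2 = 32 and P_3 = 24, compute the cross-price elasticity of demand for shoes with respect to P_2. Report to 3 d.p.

-0.620

At P_1 = 29.7 and P_2 = 32 and P_3 = 24: Q_1 = 361.07.
∂Q_1/∂P_2 = -7.
ε = (∂Q_1/∂P_2)(P_2/Q_1) = -7 × (32/361.07) ≈ -0.620.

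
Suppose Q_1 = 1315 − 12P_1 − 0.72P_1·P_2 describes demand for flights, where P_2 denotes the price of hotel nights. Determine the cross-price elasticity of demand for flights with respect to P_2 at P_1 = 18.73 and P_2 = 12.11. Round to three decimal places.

At P_1 = 18.73 and P_2 = 12.11: Q_1 = 926.929.
∂Q_1/∂P_2 = -0.72P_1 = -0.72(18.73) = -13.4856.
ε = (∂Q_1/∂P_2)(P_2/Q_1) = -13.4856 × (12.11/926.929) ≈ -0.176.

-0.176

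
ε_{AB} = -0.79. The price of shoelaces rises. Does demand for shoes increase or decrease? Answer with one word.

ε < 0 and the price of shoelaces rises, so the quantity of shoes moves in the opposite direction: it decreases.

decrease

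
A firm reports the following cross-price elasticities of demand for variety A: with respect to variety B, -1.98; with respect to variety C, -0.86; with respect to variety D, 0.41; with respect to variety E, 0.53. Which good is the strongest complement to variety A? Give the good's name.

variety B

Complements have ε < 0. The most negative value is -1.98 (variety B).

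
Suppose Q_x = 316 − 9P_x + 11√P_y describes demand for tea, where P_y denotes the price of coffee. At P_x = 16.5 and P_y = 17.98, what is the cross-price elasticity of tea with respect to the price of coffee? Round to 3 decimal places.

At P_x = 16.5 and P_y = 17.98: Q_x = 214.143.
∂Q_x/∂P_y = 11/(2√P_y) = 11/(2√17.98) = 1.2971.
ε = (∂Q_x/∂P_y)(P_y/Q_x) = 1.2971 × (17.98/214.143) ≈ 0.109.

0.109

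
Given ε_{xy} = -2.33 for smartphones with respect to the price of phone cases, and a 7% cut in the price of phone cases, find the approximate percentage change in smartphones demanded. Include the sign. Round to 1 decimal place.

%ΔQ ≈ ε × %ΔP of phone cases = -2.33 × (-7%) = 16.3%.

16.3%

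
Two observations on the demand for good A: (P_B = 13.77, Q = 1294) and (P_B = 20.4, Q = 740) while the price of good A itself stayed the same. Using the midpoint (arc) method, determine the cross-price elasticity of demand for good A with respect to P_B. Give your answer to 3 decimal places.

ΔQ_A = 740 − 1294 = -554; ΔP_B = 20.4 − 13.77 = 6.63.
Midpoints: Q̄_A = 1017.0, P̄_B = 17.09.
ε = (ΔQ_A/Q̄_A)/(ΔP_B/P̄_B) = (-554/1017.0)/(6.63/17.09) ≈ -1.404.
ε < 0: good A and good B are complements.

-1.404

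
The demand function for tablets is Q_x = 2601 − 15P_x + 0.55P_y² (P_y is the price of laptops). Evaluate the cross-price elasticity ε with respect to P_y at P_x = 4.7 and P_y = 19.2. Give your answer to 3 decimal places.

0.148

At P_x = 4.7 and P_y = 19.2: Q_x = 2733.252.
∂Q_x/∂P_y = 1.1P_y = 1.1(19.2) = 21.1200.
ε = (∂Q_x/∂P_y)(P_y/Q_x) = 21.1200 × (19.2/2733.252) ≈ 0.148.
ε > 0: substitutes.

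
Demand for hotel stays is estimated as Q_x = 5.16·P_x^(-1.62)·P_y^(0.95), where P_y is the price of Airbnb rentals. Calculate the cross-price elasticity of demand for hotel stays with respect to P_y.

0.95

In a log-linear (constant-elasticity) demand function, the coefficient on the exponent of P_y is the cross-price elasticity.
ε = 0.95. Positive, so hotel stays and Airbnb rentals are substitutes.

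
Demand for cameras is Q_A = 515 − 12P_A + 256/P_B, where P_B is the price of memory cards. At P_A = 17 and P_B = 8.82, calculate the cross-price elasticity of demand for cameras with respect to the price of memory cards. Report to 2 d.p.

At P_A = 17 and P_B = 8.82: Q_A = 340.025.
∂Q_A/∂P_B = −256/P_B² = -3.2908.
ε = (∂Q_A/∂P_B)(P_B/Q_A) = -3.2908 × (8.82/340.025) ≈ -0.09.
ε < 0: complements.

-0.09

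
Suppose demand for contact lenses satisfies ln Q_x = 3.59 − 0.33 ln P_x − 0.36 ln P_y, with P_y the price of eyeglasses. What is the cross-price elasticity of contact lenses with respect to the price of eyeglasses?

-0.36

In a log-linear (constant-elasticity) demand function, the coefficient on ln P_y is the cross-price elasticity.
ε = -0.36. Negative, so contact lenses and eyeglasses are complements.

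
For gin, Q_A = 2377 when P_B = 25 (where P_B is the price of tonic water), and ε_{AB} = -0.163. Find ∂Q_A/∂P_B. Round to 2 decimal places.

ε = (∂Q_A/∂P_B)·(P_B/Q_A) ⇒ ∂Q_A/∂P_B = ε·Q_A/P_B = -0.163 × 2377/25 ≈ -15.50.

-15.50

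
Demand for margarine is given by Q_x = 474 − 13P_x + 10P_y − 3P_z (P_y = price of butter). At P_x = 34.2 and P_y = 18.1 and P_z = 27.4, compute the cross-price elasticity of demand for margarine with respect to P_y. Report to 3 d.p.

At P_x = 34.2 and P_y = 18.1 and P_z = 27.4: Q_x = 128.2.
∂Q_x/∂P_y = 10.
ε = (∂Q_x/∂P_y)(P_y/Q_x) = 10 × (18.1/128.2) ≈ 1.412.

1.412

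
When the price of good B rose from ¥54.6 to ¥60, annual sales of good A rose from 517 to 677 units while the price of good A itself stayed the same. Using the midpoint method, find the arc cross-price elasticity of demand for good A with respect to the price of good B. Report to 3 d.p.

ΔQ_A = 677 − 517 = 160; ΔP_B = 60 − 54.6 = 5.4.
Midpoints: Q̄_A = 597.0, P̄_B = 57.30.
ε = (ΔQ_A/Q̄_A)/(ΔP_B/P̄_B) = (160/597.0)/(5.4/57.30) ≈ 2.844.

2.844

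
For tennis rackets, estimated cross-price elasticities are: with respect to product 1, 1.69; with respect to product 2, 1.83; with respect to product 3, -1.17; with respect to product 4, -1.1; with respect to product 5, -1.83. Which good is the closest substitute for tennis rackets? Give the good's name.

product 2

Substitutes have ε > 0. Among the positive values, 1.83 (product 2) is largest.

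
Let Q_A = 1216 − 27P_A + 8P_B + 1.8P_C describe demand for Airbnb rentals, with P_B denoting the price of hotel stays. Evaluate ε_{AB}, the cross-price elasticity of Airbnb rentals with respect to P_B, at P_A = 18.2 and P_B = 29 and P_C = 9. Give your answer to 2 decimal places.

At P_A = 18.2 and P_B = 29 and P_C = 9: Q_A = 972.8.
∂Q_A/∂P_B = 8.
ε = (∂Q_A/∂P_B)(P_B/Q_A) = 8 × (29/972.8) ≈ 0.24.

0.24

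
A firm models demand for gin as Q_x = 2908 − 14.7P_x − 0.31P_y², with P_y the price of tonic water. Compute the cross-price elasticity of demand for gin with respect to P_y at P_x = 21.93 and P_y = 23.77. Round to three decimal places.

-0.145

At P_x = 21.93 and P_y = 23.77: Q_x = 2410.475.
∂Q_x/∂P_y = -0.62P_y = -0.62(23.77) = -14.7374.
ε = (∂Q_x/∂P_y)(P_y/Q_x) = -14.7374 × (23.77/2410.475) ≈ -0.145.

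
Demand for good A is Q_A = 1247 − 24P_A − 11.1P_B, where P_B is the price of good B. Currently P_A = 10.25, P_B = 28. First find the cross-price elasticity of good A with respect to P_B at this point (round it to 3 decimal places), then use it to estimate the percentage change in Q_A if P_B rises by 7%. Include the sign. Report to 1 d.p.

-3.2%

At P_A = 10.25, P_B = 28: Q_A = 690.2.
∂Q_A/∂P_B = -11.1.
ε = (∂Q_A/∂P_B)(P_B/Q_A) = -11.1000 × 28/690.2 ≈ -0.450.
%ΔQ_A ≈ ε × %ΔP_B = -0.450 × (7%) = -3.2%.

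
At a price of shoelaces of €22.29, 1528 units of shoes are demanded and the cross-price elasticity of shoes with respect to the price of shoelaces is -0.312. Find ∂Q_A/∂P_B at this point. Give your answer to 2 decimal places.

ε = (∂Q_A/∂P_B)·(P_B/Q_A) ⇒ ∂Q_A/∂P_B = ε·Q_A/P_B = -0.312 × 1528/22.29 ≈ -21.39.

-21.39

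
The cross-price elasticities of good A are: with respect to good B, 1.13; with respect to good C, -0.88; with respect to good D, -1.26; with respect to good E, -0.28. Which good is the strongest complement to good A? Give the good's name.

good D

Complements have ε < 0. The most negative value is -1.26 (good D).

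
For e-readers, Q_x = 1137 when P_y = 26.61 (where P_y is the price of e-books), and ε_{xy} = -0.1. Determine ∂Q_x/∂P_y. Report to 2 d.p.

ε = (∂Q_x/∂P_y)·(P_y/Q_x) ⇒ ∂Q_x/∂P_y = ε·Q_x/P_y = -0.1 × 1137/26.61 ≈ -4.27.

-4.27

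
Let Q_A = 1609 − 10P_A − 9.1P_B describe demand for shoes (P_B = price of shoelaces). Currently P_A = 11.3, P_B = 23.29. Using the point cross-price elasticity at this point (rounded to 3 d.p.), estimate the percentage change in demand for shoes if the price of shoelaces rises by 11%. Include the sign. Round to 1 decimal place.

-1.8%

At P_A = 11.3, P_B = 23.29: Q_A = 1284.061.
∂Q_A/∂P_B = -9.1.
ε = (∂Q_A/∂P_B)(P_B/Q_A) = -9.1000 × 23.29/1284.061 ≈ -0.165.
%ΔQ_A ≈ ε × %ΔP_B = -0.165 × (11%) = -1.8%.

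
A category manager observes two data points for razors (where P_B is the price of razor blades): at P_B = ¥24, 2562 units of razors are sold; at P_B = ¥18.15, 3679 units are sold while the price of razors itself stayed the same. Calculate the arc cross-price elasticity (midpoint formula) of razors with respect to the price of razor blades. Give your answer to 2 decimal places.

ΔQ_A = 3679 − 2562 = 1117; ΔP_B = 18.15 − 24 = -5.85.
Midpoints: Q̄_A = 3120.5, P̄_B = 21.07.
ε = (ΔQ_A/Q̄_A)/(ΔP_B/P̄_B) = (1117/3120.5)/(-5.85/21.07) ≈ -1.29.

-1.29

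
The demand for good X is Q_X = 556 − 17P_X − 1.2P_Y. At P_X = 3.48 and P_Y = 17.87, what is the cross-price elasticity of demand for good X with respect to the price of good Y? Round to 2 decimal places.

At P_X = 3.48 and P_Y = 17.87: Q_X = 475.396.
∂Q_X/∂P_Y = -1.2.
ε = (∂Q_X/∂P_Y)(P_Y/Q_X) = -1.2 × (17.87/475.396) ≈ -0.05.
Since ε < 0, good X and good Y are complements.

-0.05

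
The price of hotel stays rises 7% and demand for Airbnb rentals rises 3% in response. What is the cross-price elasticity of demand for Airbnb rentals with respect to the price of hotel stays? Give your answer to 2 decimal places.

ε = (%ΔQ of Airbnb rentals) / (%ΔP of hotel stays) = (3%) / (7%) ≈ 0.43.

0.43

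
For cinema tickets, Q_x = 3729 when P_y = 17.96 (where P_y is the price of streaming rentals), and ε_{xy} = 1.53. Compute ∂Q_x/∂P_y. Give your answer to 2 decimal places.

317.67

ε = (∂Q_x/∂P_y)·(P_y/Q_x) ⇒ ∂Q_x/∂P_y = ε·Q_x/P_y = 1.53 × 3729/17.96 ≈ 317.67.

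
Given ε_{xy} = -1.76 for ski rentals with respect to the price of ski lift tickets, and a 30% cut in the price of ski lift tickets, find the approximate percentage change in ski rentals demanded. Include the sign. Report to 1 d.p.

52.8%

%ΔQ ≈ ε × %ΔP of ski lift tickets = -1.76 × (-30%) = 52.8%.
Demand for ski rentals rises by about 52.8%.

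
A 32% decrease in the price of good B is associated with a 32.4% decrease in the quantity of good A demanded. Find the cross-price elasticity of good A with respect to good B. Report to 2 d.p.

ε = (%ΔQ of good A) / (%ΔP of good B) = (-32.4%) / (-32%) ≈ 1.01.

1.01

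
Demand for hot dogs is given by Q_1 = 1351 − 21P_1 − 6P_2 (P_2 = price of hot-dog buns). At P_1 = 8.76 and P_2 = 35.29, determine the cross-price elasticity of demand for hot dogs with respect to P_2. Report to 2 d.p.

At P_1 = 8.76 and P_2 = 35.29: Q_1 = 955.3.
∂Q_1/∂P_2 = -6.
ε = (∂Q_1/∂P_2)(P_2/Q_1) = -6 × (35.29/955.3) ≈ -0.22.
Since ε < 0, hot dogs and hot-dog buns are complements.

-0.22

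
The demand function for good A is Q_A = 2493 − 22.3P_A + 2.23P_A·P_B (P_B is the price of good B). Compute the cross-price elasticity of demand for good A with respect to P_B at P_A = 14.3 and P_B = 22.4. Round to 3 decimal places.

0.247

At P_A = 14.3 and P_B = 22.4: Q_A = 2888.424.
∂Q_A/∂P_B = 2.23P_A = 2.23(14.3) = 31.8890.
ε = (∂Q_A/∂P_B)(P_B/Q_A) = 31.8890 × (22.4/2888.424) ≈ 0.247.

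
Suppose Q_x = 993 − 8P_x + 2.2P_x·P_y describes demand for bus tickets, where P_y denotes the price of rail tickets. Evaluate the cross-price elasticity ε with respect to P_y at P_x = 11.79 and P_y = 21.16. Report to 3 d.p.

At P_x = 11.79 and P_y = 21.16: Q_x = 1447.528.
∂Q_x/∂P_y = 2.2P_x = 2.2(11.79) = 25.9380.
ε = (∂Q_x/∂P_y)(P_y/Q_x) = 25.9380 × (21.16/1447.528) ≈ 0.379.
ε > 0: substitutes.

0.379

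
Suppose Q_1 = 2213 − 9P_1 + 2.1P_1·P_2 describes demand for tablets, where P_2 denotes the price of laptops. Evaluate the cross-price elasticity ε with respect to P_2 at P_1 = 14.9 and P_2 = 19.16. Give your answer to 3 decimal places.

At P_1 = 14.9 and P_2 = 19.16: Q_1 = 2678.416.
∂Q_1/∂P_2 = 2.1P_1 = 2.1(14.9) = 31.2900.
ε = (∂Q_1/∂P_2)(P_2/Q_1) = 31.2900 × (19.16/2678.416) ≈ 0.224.

0.224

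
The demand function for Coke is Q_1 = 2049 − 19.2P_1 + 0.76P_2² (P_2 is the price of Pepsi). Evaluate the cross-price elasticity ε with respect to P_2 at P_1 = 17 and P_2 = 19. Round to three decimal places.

At P_1 = 17 and P_2 = 19: Q_1 = 1996.96.
∂Q_1/∂P_2 = 1.52P_2 = 1.52(19) = 28.8800.
ε = (∂Q_1/∂P_2)(P_2/Q_1) = 28.8800 × (19/1996.96) ≈ 0.275.

0.275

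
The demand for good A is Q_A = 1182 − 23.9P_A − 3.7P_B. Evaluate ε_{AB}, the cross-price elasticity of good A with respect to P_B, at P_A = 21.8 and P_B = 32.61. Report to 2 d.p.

At P_A = 21.8 and P_B = 32.61: Q_A = 540.323.
∂Q_A/∂P_B = -3.7.
ε = (∂Q_A/∂P_B)(P_B/Q_A) = -3.7 × (32.61/540.323) ≈ -0.22.
Since ε < 0, good A and good B are complements.

-0.22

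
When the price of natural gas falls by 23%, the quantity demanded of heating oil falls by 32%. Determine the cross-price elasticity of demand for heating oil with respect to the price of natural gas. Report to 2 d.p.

1.39

ε = (%ΔQ of heating oil) / (%ΔP of natural gas) = (-32%) / (-23%) ≈ 1.39.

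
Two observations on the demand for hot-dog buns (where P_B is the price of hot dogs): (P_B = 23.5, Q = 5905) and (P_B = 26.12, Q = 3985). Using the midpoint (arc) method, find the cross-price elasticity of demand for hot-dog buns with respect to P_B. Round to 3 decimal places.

ΔQ_A = 3985 − 5905 = -1920; ΔP_B = 26.12 − 23.5 = 2.62.
Midpoints: Q̄_A = 4945.0, P̄_B = 24.81.
ε = (ΔQ_A/Q̄_A)/(ΔP_B/P̄_B) = (-1920/4945.0)/(2.62/24.81) ≈ -3.677.

-3.677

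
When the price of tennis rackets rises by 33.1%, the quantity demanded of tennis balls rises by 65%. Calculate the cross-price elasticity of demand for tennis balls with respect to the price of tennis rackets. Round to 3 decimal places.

ε = (%ΔQ of tennis balls) / (%ΔP of tennis rackets) = (65%) / (33.1%) ≈ 1.964.

1.964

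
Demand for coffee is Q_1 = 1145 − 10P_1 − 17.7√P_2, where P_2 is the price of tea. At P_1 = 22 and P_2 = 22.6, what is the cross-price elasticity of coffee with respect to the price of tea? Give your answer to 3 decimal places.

-0.050

At P_1 = 22 and P_2 = 22.6: Q_1 = 840.855.
∂Q_1/∂P_2 = -17.7/(2√P_2) = -17.7/(2√22.6) = -1.8616.
ε = (∂Q_1/∂P_2)(P_2/Q_1) = -1.8616 × (22.6/840.855) ≈ -0.050.
ε < 0: complements.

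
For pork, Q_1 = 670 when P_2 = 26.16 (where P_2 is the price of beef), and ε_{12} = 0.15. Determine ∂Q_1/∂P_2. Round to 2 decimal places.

ε = (∂Q_1/∂P_2)·(P_2/Q_1) ⇒ ∂Q_1/∂P_2 = ε·Q_1/P_2 = 0.15 × 670/26.16 ≈ 3.84.

3.84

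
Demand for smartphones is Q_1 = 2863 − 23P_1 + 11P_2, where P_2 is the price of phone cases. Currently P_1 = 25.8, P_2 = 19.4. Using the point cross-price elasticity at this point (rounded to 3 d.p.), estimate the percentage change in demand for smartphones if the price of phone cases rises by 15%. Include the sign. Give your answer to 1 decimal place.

1.3%

At P_1 = 25.8, P_2 = 19.4: Q_1 = 2483.
∂Q_1/∂P_2 = 11.
ε = (∂Q_1/∂P_2)(P_2/Q_1) = 11.0000 × 19.4/2483 ≈ 0.086.
%ΔQ_1 ≈ ε × %ΔP_2 = 0.086 × (15%) = 1.3%.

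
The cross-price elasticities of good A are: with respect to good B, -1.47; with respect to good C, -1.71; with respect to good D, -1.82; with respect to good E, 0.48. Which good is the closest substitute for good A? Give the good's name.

good E

Substitutes have ε > 0. Among the positive values, 0.48 (good E) is largest.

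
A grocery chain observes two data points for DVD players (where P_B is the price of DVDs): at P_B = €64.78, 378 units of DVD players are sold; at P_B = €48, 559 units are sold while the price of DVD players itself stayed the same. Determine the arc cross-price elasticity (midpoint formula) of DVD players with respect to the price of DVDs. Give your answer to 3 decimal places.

ΔQ_A = 559 − 378 = 181; ΔP_B = 48 − 64.78 = -16.78.
Midpoints: Q̄_A = 468.5, P̄_B = 56.39.
ε = (ΔQ_A/Q̄_A)/(ΔP_B/P̄_B) = (181/468.5)/(-16.78/56.39) ≈ -1.298.
ε < 0: DVD players and DVDs are complements.

-1.298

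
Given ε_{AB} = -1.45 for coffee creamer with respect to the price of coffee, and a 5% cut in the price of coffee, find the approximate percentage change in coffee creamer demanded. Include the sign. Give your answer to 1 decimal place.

%ΔQ ≈ ε × %ΔP of coffee = -1.45 × (-5%) = 7.3%.

7.3%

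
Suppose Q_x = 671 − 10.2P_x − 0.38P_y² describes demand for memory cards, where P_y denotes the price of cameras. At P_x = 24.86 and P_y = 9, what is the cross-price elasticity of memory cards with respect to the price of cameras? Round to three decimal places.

At P_x = 24.86 and P_y = 9: Q_x = 386.648.
∂Q_x/∂P_y = -0.76P_y = -0.76(9) = -6.8400.
ε = (∂Q_x/∂P_y)(P_y/Q_x) = -6.8400 × (9/386.648) ≈ -0.159.

-0.159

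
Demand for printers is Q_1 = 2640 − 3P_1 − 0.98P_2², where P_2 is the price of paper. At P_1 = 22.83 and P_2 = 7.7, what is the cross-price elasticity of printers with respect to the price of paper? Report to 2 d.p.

At P_1 = 22.83 and P_2 = 7.7: Q_1 = 2513.406.
∂Q_1/∂P_2 = -1.96P_2 = -1.96(7.7) = -15.0920.
ε = (∂Q_1/∂P_2)(P_2/Q_1) = -15.0920 × (7.7/2513.406) ≈ -0.05.

-0.05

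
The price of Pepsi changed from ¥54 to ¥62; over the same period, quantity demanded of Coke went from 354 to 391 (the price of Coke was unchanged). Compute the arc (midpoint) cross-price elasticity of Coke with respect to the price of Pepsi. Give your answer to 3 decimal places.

ΔQ_A = 391 − 354 = 37; ΔP_B = 62 − 54 = 8.
Midpoints: Q̄_A = 372.5, P̄_B = 58.00.
ε = (ΔQ_A/Q̄_A)/(ΔP_B/P̄_B) = (37/372.5)/(8/58.00) ≈ 0.720.

0.720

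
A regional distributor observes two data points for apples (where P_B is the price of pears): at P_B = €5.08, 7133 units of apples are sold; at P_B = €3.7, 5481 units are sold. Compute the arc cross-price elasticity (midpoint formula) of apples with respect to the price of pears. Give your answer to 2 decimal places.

0.83

ΔQ_A = 5481 − 7133 = -1652; ΔP_B = 3.7 − 5.08 = -1.38.
Midpoints: Q̄_A = 6307.0, P̄_B = 4.39.
ε = (ΔQ_A/Q̄_A)/(ΔP_B/P̄_B) = (-1652/6307.0)/(-1.38/4.39) ≈ 0.83.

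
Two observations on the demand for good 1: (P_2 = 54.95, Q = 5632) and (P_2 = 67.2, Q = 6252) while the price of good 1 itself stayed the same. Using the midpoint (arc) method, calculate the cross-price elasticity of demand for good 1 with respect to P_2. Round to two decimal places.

0.52

ΔQ_1 = 6252 − 5632 = 620; ΔP_2 = 67.2 − 54.95 = 12.25.
Midpoints: Q̄_1 = 5942.0, P̄_2 = 61.08.
ε = (ΔQ_1/Q̄_1)/(ΔP_2/P̄_2) = (620/5942.0)/(12.25/61.08) ≈ 0.52.
ε > 0: good 1 and good 2 are substitutes.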